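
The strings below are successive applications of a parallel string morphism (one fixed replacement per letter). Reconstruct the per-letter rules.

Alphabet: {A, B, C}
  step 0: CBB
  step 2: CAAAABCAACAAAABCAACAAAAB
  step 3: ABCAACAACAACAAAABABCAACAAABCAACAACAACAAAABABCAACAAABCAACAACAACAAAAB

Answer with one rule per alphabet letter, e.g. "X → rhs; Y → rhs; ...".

  step 2 ⇒ step 3: CAAAABCAACAAAABCAACAAAAB ⇒ AB·CAA·CAA·CAA·CAA·AAB·AB·CAA·CAA·AB·CAA·CAA·CAA·CAA·AAB·AB·CAA·CAA·AB·CAA·CAA·CAA·CAA·AAB
    A ↦ CAA
    B ↦ AAB
    C ↦ AB

A->CAA, B->AAB, C->AB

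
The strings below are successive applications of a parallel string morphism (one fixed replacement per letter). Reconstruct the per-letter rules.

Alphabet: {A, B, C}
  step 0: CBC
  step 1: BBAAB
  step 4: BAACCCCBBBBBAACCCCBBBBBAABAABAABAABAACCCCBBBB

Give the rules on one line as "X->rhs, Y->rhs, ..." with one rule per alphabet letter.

A->CC, B->BAA, C->B

  step 0 ⇒ step 1: CBC ⇒ B·BAA·B
    B ↦ BAA
    C ↦ B
    A ↦ CC  (constrained at step 1)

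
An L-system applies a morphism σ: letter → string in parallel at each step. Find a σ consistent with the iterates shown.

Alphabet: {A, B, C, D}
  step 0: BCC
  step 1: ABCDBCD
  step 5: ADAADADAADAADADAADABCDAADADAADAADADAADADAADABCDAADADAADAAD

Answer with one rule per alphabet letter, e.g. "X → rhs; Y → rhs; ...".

A->AD, B->A, C->BCD, D->A

  step 0 ⇒ step 1: BCC ⇒ A·BCD·BCD
    B ↦ A
    C ↦ BCD
    A ↦ AD  (constrained at step 1)
    D ↦ A  (constrained at step 1)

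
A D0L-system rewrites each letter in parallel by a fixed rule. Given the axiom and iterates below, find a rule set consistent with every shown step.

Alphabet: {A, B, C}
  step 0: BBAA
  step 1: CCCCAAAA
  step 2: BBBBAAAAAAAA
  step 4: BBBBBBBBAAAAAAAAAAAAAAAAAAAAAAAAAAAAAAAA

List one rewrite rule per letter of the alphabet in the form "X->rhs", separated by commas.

  step 1 ⇒ step 2: CCCCAAAA ⇒ B·B·B·B·AA·AA·AA·AA
    A ↦ AA
    C ↦ B
  step 0 ⇒ step 1: BBAA ⇒ CC·CC·AA·AA
    B ↦ CC

A->AA, B->CC, C->B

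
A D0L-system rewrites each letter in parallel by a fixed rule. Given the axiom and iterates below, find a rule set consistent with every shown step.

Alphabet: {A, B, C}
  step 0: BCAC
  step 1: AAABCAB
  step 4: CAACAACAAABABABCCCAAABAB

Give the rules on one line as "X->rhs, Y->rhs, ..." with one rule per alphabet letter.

  step 0 ⇒ step 1: BCAC ⇒ AA·AB·C·AB
    A ↦ C
    B ↦ AA
    C ↦ AB

A->C, B->AA, C->AB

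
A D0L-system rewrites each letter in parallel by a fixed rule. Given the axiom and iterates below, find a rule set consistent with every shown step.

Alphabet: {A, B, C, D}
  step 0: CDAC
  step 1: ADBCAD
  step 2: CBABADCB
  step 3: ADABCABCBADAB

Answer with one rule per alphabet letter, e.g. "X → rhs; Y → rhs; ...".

A->C, B->AB, C->AD, D->B

  step 2 ⇒ step 3: CBABADCB ⇒ AD·AB·C·AB·C·B·AD·AB
    A ↦ C
    B ↦ AB
    C ↦ AD
    D ↦ B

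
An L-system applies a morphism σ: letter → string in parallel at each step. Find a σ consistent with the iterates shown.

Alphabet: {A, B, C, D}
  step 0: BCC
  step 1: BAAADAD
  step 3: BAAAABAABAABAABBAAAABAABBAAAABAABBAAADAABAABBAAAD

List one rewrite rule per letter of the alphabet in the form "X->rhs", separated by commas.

  step 0 ⇒ step 1: BCC ⇒ BAA·AD·AD
    B ↦ BAA
    C ↦ AD
    A ↦ AAB  (constrained at step 1)
    D ↦ C  (constrained at step 1)

A->AAB, B->BAA, C->AD, D->C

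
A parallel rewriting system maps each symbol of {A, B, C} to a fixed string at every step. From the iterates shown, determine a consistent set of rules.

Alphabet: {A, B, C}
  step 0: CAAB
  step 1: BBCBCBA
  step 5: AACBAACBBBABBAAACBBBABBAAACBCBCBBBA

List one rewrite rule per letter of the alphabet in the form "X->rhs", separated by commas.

  step 0 ⇒ step 1: CAAB ⇒ BB·CB·CB·A
    A ↦ CB
    B ↦ A
    C ↦ BB

A->CB, B->A, C->BB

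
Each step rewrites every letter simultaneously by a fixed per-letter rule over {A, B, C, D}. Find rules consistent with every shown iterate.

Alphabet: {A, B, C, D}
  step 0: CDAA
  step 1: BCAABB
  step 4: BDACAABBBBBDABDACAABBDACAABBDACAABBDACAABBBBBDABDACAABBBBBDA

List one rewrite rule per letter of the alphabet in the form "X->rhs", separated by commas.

A->B, B->BDA, C->B, D->CAA

  step 0 ⇒ step 1: CDAA ⇒ B·CAA·B·B
    A ↦ B
    C ↦ B
    D ↦ CAA
    B ↦ BDA  (constrained at step 1)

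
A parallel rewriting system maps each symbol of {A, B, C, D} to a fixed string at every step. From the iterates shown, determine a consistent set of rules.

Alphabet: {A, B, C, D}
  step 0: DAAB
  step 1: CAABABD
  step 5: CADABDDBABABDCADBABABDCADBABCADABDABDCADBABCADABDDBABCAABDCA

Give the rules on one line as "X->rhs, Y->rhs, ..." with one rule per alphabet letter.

  step 0 ⇒ step 1: DAAB ⇒ CA·AB·AB·D
    A ↦ AB
    B ↦ D
    D ↦ CA
    C ↦ DB  (constrained at step 1)

A->AB, B->D, C->DB, D->CA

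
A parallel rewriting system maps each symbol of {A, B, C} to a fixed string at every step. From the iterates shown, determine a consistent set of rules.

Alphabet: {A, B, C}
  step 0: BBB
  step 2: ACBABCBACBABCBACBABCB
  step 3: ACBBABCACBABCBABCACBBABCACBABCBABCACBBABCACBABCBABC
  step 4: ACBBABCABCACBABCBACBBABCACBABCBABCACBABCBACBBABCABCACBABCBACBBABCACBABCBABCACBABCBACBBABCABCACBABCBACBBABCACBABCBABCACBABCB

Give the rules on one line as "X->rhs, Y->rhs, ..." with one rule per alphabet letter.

  step 3 ⇒ step 4: ACBBABCACBABCBABCACBBABCACBABCBABCACBBABCACBABCBABC ⇒ ACB·B·ABC·ABC·ACB·ABC·B·ACB·B·ABC·ACB·ABC·B·ABC·ACB·ABC·B·ACB·B·ABC·ABC·ACB·ABC·B·ACB·B·ABC·ACB·ABC·B·ABC·ACB·ABC·B·ACB·B·ABC·ABC·ACB·ABC·B·ACB·B·ABC·ACB·ABC·B·ABC·ACB·ABC·B
    A ↦ ACB
    B ↦ ABC
    C ↦ B

A->ACB, B->ABC, C->B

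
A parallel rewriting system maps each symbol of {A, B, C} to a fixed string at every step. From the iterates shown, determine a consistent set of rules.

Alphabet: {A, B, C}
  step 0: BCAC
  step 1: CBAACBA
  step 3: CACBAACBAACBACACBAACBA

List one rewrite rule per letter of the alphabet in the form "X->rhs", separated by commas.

A->AC, B->C, C->BA

  step 0 ⇒ step 1: BCAC ⇒ C·BA·AC·BA
    A ↦ AC
    B ↦ C
    C ↦ BA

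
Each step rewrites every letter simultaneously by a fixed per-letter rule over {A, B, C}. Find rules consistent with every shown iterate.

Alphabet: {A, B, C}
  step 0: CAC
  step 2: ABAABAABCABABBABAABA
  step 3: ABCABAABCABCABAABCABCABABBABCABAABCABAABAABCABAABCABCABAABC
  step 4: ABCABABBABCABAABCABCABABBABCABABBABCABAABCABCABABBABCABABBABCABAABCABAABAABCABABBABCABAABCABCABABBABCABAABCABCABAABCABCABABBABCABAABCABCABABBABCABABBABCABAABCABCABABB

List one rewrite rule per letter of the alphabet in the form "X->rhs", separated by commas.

A->ABC, B->ABA, C->BB

  step 3 ⇒ step 4: ABCABAABCABCABAABCABCABABBABCABAABCABAABAABCABAABCABCABAABC ⇒ ABC·ABA·BB·ABC·ABA·ABC·ABC·ABA·BB·ABC·ABA·BB·ABC·ABA·ABC·ABC·ABA·BB·ABC·ABA·BB·ABC·ABA·ABC·ABA·ABA·ABC·ABA·BB·ABC·ABA·ABC·ABC·ABA·BB·ABC·ABA·ABC·ABC·ABA·ABC·ABC·ABA·BB·ABC·ABA·ABC·ABC·ABA·BB·ABC·ABA·BB·ABC·ABA·ABC·ABC·ABA·BB
    A ↦ ABC
    B ↦ ABA
    C ↦ BB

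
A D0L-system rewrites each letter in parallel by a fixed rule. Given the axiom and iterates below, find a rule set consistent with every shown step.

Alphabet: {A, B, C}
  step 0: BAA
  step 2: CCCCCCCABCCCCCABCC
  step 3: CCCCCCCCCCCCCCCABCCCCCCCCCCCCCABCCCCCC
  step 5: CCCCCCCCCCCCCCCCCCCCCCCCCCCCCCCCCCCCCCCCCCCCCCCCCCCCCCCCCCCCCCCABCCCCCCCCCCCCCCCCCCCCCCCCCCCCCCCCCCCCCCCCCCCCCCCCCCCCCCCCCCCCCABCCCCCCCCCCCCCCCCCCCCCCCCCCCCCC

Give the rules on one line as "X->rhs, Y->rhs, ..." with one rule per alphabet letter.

A->CAB, B->CC, C->CC

  step 2 ⇒ step 3: CCCCCCCABCCCCCABCC ⇒ CC·CC·CC·CC·CC·CC·CC·CAB·CC·CC·CC·CC·CC·CC·CAB·CC·CC·CC
    A ↦ CAB
    B ↦ CC
    C ↦ CC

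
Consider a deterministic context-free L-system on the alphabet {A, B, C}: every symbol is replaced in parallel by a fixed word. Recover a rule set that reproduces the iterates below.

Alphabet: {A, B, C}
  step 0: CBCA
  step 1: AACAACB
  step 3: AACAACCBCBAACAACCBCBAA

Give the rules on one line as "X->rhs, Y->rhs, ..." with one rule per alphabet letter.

A->CB, B->C, C->AA

  step 0 ⇒ step 1: CBCA ⇒ AA·C·AA·CB
    A ↦ CB
    B ↦ C
    C ↦ AA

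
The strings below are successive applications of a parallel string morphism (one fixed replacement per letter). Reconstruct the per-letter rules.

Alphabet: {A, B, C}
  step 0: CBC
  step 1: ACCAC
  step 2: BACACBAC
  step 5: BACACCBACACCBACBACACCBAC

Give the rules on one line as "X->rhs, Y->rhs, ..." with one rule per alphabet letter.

  step 1 ⇒ step 2: ACCAC ⇒ B·AC·AC·B·AC
    A ↦ B
    C ↦ AC
  step 0 ⇒ step 1: CBC ⇒ AC·C·AC
    B ↦ C

A->B, B->C, C->AC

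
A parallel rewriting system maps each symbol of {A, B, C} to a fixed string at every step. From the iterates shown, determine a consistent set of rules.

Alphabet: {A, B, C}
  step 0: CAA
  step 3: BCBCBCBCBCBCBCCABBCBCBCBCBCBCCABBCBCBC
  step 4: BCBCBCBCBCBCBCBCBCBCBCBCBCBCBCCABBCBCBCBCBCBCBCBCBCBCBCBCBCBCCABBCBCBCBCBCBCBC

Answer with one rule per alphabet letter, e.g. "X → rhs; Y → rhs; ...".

A->CAB, B->BC, C->BC

  step 3 ⇒ step 4: BCBCBCBCBCBCBCCABBCBCBCBCBCBCCABBCBCBC ⇒ BC·BC·BC·BC·BC·BC·BC·BC·BC·BC·BC·BC·BC·BC·BC·CAB·BC·BC·BC·BC·BC·BC·BC·BC·BC·BC·BC·BC·BC·BC·CAB·BC·BC·BC·BC·BC·BC·BC
    A ↦ CAB
    B ↦ BC
    C ↦ BC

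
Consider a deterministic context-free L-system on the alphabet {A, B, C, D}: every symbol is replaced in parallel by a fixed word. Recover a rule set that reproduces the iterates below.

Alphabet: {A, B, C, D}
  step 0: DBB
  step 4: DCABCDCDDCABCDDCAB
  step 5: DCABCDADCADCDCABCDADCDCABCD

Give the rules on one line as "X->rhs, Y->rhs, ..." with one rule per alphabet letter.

A->B, B->CD, C->A, D->DC

  step 4 ⇒ step 5: DCABCDCDDCABCDDCAB ⇒ DC·A·B·CD·A·DC·A·DC·DC·A·B·CD·A·DC·DC·A·B·CD
    A ↦ B
    B ↦ CD
    C ↦ A
    D ↦ DC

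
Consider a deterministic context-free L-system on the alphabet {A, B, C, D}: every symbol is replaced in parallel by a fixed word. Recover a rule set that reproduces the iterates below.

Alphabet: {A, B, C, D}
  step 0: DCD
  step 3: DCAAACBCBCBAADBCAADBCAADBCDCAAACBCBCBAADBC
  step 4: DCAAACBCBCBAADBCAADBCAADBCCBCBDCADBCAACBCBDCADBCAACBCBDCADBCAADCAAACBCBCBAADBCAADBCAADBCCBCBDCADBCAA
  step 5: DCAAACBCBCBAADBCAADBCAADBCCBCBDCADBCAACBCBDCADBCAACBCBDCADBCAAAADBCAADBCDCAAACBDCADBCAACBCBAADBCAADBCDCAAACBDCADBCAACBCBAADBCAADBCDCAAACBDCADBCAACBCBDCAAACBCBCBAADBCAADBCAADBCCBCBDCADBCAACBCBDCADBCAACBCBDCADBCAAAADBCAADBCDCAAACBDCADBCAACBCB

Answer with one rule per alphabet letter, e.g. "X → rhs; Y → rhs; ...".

  step 4 ⇒ step 5: DCAAACBCBCBAADBCAADBCAADBCCBCBDCADBCAACBCBDCADBCAACBCBDCADBCAADCAAACBCBCBAADBCAADBCAADBCCBCBDCADBCAA ⇒ DCA·AA·CB·CB·CB·AA·DBC·AA·DBC·AA·DBC·CB·CB·DCA·DBC·AA·CB·CB·DCA·DBC·AA·CB·CB·DCA·DBC·AA·AA·DBC·AA·DBC·DCA·AA·CB·DCA·DBC·AA·CB·CB·AA·DBC·AA·DBC·DCA·AA·CB·DCA·DBC·AA·CB·CB·AA·DBC·AA·DBC·DCA·AA·CB·DCA·DBC·AA·CB·CB·DCA·AA·CB·CB·CB·AA·DBC·AA·DBC·AA·DBC·CB·CB·DCA·DBC·AA·CB·CB·DCA·DBC·AA·CB·CB·DCA·DBC·AA·AA·DBC·AA·DBC·DCA·AA·CB·DCA·DBC·AA·CB·CB
    A ↦ CB
    B ↦ DBC
    C ↦ AA
    D ↦ DCA

A->CB, B->DBC, C->AA, D->DCA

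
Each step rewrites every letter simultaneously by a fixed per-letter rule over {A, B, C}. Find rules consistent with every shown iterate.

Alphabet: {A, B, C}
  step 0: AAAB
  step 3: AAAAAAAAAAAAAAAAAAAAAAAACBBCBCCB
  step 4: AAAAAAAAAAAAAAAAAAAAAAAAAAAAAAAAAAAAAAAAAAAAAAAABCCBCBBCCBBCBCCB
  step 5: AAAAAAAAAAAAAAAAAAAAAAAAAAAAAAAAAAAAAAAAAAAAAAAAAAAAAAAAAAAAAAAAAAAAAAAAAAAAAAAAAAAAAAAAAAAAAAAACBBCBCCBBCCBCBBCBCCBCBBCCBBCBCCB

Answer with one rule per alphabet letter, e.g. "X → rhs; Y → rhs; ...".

  step 4 ⇒ step 5: AAAAAAAAAAAAAAAAAAAAAAAAAAAAAAAAAAAAAAAAAAAAAAAABCCBCBBCCBBCBCCB ⇒ AA·AA·AA·AA·AA·AA·AA·AA·AA·AA·AA·AA·AA·AA·AA·AA·AA·AA·AA·AA·AA·AA·AA·AA·AA·AA·AA·AA·AA·AA·AA·AA·AA·AA·AA·AA·AA·AA·AA·AA·AA·AA·AA·AA·AA·AA·AA·AA·CB·BC·BC·CB·BC·CB·CB·BC·BC·CB·CB·BC·CB·BC·BC·CB
    A ↦ AA
    B ↦ CB
    C ↦ BC

A->AA, B->CB, C->BC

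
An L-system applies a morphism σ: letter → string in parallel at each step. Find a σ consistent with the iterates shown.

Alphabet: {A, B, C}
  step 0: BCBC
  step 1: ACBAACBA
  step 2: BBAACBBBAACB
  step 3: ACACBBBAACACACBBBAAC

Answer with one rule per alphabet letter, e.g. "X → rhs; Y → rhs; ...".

A->B, B->AC, C->BA

  step 2 ⇒ step 3: BBAACBBBAACB ⇒ AC·AC·B·B·BA·AC·AC·AC·B·B·BA·AC
    A ↦ B
    B ↦ AC
    C ↦ BA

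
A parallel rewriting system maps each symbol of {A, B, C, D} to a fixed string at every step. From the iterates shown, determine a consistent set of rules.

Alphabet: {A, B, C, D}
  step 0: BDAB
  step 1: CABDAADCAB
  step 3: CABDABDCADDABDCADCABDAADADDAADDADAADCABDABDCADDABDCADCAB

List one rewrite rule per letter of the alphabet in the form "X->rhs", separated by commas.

  step 0 ⇒ step 1: BDAB ⇒ CAB·DA·AD·CAB
    A ↦ AD
    B ↦ CAB
    D ↦ DA
    C ↦ BDC  (constrained at step 1)

A->AD, B->CAB, C->BDC, D->DA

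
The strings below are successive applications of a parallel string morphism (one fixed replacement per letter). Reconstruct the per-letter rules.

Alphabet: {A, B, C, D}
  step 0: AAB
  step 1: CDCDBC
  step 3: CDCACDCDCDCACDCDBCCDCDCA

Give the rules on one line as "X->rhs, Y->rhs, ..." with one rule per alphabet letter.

A->CD, B->BC, C->CD, D->CA

  step 0 ⇒ step 1: AAB ⇒ CD·CD·BC
    A ↦ CD
    B ↦ BC
    C ↦ CD  (constrained at step 1)
    D ↦ CA  (constrained at step 1)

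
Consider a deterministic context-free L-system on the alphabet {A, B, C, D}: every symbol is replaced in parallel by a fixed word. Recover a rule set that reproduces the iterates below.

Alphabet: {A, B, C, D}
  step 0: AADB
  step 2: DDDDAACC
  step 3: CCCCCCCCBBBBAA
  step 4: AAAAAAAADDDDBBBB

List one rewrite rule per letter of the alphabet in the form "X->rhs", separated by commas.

A->BB, B->D, C->A, D->CC

  step 3 ⇒ step 4: CCCCCCCCBBBBAA ⇒ A·A·A·A·A·A·A·A·D·D·D·D·BB·BB
    A ↦ BB
    B ↦ D
    C ↦ A
  step 2 ⇒ step 3: DDDDAACC ⇒ CC·CC·CC·CC·BB·BB·A·A
    D ↦ CC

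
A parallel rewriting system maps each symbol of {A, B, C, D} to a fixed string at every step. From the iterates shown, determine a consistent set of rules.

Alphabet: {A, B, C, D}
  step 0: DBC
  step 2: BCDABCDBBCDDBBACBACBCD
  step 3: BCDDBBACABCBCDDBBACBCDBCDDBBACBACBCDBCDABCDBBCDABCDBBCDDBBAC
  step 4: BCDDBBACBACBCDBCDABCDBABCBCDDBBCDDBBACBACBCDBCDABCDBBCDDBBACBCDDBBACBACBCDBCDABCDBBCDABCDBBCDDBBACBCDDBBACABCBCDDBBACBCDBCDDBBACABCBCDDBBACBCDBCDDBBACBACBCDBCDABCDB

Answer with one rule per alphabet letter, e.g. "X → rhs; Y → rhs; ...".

  step 3 ⇒ step 4: BCDDBBACABCBCDDBBACBCDBCDDBBACBACBCDBCDABCDBBCDABCDBBCDDBBAC ⇒ BCD·DB·BAC·BAC·BCD·BCD·ABC·DB·ABC·BCD·DB·BCD·DB·BAC·BAC·BCD·BCD·ABC·DB·BCD·DB·BAC·BCD·DB·BAC·BAC·BCD·BCD·ABC·DB·BCD·ABC·DB·BCD·DB·BAC·BCD·DB·BAC·ABC·BCD·DB·BAC·BCD·BCD·DB·BAC·ABC·BCD·DB·BAC·BCD·BCD·DB·BAC·BAC·BCD·BCD·ABC·DB
    A ↦ ABC
    B ↦ BCD
    C ↦ DB
    D ↦ BAC

A->ABC, B->BCD, C->DB, D->BAC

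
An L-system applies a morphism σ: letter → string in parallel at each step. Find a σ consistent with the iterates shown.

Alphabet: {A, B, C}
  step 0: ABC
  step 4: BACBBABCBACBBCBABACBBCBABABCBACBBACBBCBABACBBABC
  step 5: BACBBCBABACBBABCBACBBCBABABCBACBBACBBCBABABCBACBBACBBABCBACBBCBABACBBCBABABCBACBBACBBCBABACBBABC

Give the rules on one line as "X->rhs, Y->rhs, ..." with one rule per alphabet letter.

  step 4 ⇒ step 5: BACBBABCBACBBCBABACBBCBABABCBACBBACBBCBABACBBABC ⇒ BA·CB·BC·BA·BA·CB·BA·BC·BA·CB·BC·BA·BA·BC·BA·CB·BA·CB·BC·BA·BA·BC·BA·CB·BA·CB·BA·BC·BA·CB·BC·BA·BA·CB·BC·BA·BA·BC·BA·CB·BA·CB·BC·BA·BA·CB·BA·BC
    A ↦ CB
    B ↦ BA
    C ↦ BC

A->CB, B->BA, C->BC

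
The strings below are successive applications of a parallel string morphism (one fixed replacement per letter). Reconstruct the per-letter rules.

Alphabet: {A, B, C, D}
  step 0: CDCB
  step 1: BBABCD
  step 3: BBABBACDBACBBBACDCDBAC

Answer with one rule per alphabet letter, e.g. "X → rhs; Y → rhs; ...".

  step 0 ⇒ step 1: CDCB ⇒ B·BA·B·CD
    B ↦ CD
    C ↦ B
    D ↦ BA
    A ↦ BAC  (constrained at step 1)

A->BAC, B->CD, C->B, D->BA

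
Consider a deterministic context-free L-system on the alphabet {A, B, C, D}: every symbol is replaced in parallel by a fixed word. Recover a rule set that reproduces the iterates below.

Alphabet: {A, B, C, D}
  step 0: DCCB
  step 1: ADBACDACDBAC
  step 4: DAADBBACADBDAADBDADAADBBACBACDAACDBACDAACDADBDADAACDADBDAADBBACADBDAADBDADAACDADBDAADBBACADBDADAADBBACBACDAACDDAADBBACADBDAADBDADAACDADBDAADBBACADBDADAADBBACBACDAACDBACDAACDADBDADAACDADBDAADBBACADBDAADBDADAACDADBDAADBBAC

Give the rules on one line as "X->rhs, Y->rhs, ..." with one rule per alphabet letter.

A->DA, B->BAC, C->ACD, D->ADB

  step 0 ⇒ step 1: DCCB ⇒ ADB·ACD·ACD·BAC
    B ↦ BAC
    C ↦ ACD
    D ↦ ADB
    A ↦ DA  (constrained at step 1)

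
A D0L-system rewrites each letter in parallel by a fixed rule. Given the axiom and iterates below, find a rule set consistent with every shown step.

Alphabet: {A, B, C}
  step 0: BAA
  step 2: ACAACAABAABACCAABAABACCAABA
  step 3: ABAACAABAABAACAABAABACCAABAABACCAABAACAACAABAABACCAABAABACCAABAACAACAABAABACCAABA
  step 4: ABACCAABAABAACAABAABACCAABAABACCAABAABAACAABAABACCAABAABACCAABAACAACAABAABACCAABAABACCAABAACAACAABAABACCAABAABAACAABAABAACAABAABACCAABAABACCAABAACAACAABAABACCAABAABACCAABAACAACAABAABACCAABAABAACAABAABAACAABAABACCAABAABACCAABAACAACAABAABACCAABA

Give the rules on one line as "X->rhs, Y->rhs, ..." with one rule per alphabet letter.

  step 3 ⇒ step 4: ABAACAABAABAACAABAABACCAABAABACCAABAACAACAABAABACCAABAABACCAABAACAACAABAABACCAABA ⇒ ABA·CCA·ABA·ABA·ACA·ABA·ABA·CCA·ABA·ABA·CCA·ABA·ABA·ACA·ABA·ABA·CCA·ABA·ABA·CCA·ABA·ACA·ACA·ABA·ABA·CCA·ABA·ABA·CCA·ABA·ACA·ACA·ABA·ABA·CCA·ABA·ABA·ACA·ABA·ABA·ACA·ABA·ABA·CCA·ABA·ABA·CCA·ABA·ACA·ACA·ABA·ABA·CCA·ABA·ABA·CCA·ABA·ACA·ACA·ABA·ABA·CCA·ABA·ABA·ACA·ABA·ABA·ACA·ABA·ABA·CCA·ABA·ABA·CCA·ABA·ACA·ACA·ABA·ABA·CCA·ABA
    A ↦ ABA
    B ↦ CCA
    C ↦ ACA

A->ABA, B->CCA, C->ACA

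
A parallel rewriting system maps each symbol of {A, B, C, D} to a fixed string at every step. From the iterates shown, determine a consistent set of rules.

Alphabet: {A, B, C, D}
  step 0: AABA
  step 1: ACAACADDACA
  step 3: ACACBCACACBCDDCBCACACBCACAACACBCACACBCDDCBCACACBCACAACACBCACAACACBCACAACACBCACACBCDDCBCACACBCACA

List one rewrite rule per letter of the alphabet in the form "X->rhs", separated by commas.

A->ACA, B->DD, C->CBC, D->ACA

  step 0 ⇒ step 1: AABA ⇒ ACA·ACA·DD·ACA
    A ↦ ACA
    B ↦ DD
    C ↦ CBC  (constrained at step 1)
    D ↦ ACA  (constrained at step 1)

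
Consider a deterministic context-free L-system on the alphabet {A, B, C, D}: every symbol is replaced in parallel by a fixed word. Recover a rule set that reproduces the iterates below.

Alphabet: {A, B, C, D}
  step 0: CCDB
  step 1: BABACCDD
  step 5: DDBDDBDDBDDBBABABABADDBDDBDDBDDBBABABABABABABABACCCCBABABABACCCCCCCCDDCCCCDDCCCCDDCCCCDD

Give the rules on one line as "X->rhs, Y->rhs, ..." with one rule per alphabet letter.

A->B, B->DD, C->BA, D->CC

  step 0 ⇒ step 1: CCDB ⇒ BA·BA·CC·DD
    B ↦ DD
    C ↦ BA
    D ↦ CC
    A ↦ B  (constrained at step 1)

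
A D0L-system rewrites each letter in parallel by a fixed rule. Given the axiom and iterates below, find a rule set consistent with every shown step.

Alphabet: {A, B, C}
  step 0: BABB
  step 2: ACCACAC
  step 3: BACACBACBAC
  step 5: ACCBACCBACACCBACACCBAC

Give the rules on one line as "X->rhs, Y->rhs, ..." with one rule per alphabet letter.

A->B, B->C, C->AC

  step 2 ⇒ step 3: ACCACAC ⇒ B·AC·AC·B·AC·B·AC
    A ↦ B
    C ↦ AC
    B ↦ C  (constrained at step 0)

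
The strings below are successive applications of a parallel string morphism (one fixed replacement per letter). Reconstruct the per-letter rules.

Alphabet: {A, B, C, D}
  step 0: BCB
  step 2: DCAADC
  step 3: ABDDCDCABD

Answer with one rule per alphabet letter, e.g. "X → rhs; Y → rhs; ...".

A->DC, B->A, C->BD, D->A

  step 2 ⇒ step 3: DCAADC ⇒ A·BD·DC·DC·A·BD
    A ↦ DC
    C ↦ BD
    D ↦ A
    B ↦ A  (constrained at step 0)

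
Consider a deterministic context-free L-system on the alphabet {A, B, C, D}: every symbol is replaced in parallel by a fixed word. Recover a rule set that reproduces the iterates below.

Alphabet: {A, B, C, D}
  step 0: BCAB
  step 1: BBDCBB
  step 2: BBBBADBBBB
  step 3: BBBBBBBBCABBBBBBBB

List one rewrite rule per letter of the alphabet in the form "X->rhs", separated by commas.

  step 2 ⇒ step 3: BBBBADBBBB ⇒ BB·BB·BB·BB·C·A·BB·BB·BB·BB
    A ↦ C
    B ↦ BB
    D ↦ A
  step 0 ⇒ step 1: BCAB ⇒ BB·D·C·BB
    C ↦ D

A->C, B->BB, C->D, D->A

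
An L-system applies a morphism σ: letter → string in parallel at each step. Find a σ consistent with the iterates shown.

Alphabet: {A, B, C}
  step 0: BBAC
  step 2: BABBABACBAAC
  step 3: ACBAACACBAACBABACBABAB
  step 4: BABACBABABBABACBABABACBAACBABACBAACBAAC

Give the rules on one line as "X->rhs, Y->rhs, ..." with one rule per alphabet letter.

A->BA, B->AC, C->B

  step 3 ⇒ step 4: ACBAACACBAACBABACBABAB ⇒ BA·B·AC·BA·BA·B·BA·B·AC·BA·BA·B·AC·BA·AC·BA·B·AC·BA·AC·BA·AC
    A ↦ BA
    B ↦ AC
    C ↦ B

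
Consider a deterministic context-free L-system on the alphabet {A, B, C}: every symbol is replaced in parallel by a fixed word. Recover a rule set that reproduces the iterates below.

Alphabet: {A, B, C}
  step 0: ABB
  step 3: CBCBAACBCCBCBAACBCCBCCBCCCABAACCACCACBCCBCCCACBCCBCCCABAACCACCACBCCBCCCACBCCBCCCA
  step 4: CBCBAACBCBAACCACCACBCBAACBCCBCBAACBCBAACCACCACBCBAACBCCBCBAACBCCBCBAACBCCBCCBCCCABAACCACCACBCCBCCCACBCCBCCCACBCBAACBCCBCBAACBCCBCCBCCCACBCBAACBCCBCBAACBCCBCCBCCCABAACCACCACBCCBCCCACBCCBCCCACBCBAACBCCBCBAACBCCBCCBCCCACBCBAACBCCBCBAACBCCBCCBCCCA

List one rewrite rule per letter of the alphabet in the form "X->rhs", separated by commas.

  step 3 ⇒ step 4: CBCBAACBCCBCBAACBCCBCCBCCCABAACCACCACBCCBCCCACBCCBCCCABAACCACCACBCCBCCCACBCCBCCCA ⇒ CBC·BAA·CBC·BAA·CCA·CCA·CBC·BAA·CBC·CBC·BAA·CBC·BAA·CCA·CCA·CBC·BAA·CBC·CBC·BAA·CBC·CBC·BAA·CBC·CBC·CBC·CCA·BAA·CCA·CCA·CBC·CBC·CCA·CBC·CBC·CCA·CBC·BAA·CBC·CBC·BAA·CBC·CBC·CBC·CCA·CBC·BAA·CBC·CBC·BAA·CBC·CBC·CBC·CCA·BAA·CCA·CCA·CBC·CBC·CCA·CBC·CBC·CCA·CBC·BAA·CBC·CBC·BAA·CBC·CBC·CBC·CCA·CBC·BAA·CBC·CBC·BAA·CBC·CBC·CBC·CCA
    A ↦ CCA
    B ↦ BAA
    C ↦ CBC

A->CCA, B->BAA, C->CBC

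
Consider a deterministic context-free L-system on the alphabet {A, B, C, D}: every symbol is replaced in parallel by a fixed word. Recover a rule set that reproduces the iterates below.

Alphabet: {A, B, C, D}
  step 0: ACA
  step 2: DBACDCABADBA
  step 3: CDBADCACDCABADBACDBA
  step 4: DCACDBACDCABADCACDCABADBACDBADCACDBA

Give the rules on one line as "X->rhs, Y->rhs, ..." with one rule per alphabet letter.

A->BA, B->D, C->DCA, D->C

  step 3 ⇒ step 4: CDBADCACDCABADBACDBA ⇒ DCA·C·D·BA·C·DCA·BA·DCA·C·DCA·BA·D·BA·C·D·BA·DCA·C·D·BA
    A ↦ BA
    B ↦ D
    C ↦ DCA
    D ↦ C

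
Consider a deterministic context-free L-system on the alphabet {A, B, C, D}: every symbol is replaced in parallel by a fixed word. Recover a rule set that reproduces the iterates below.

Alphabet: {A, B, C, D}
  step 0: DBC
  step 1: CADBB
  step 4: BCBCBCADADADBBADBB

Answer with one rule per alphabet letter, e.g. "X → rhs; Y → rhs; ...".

A->B, B->AD, C->BB, D->C

  step 0 ⇒ step 1: DBC ⇒ C·AD·BB
    B ↦ AD
    C ↦ BB
    D ↦ C
    A ↦ B  (constrained at step 1)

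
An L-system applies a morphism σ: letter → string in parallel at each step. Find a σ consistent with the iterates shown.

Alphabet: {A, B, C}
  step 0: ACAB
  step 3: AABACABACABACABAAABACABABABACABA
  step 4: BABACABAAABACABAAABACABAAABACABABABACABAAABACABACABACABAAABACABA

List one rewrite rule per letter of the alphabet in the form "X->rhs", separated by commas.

A->BA, B->CA, C->AA

  step 3 ⇒ step 4: AABACABACABACABAAABACABABABACABA ⇒ BA·BA·CA·BA·AA·BA·CA·BA·AA·BA·CA·BA·AA·BA·CA·BA·BA·BA·CA·BA·AA·BA·CA·BA·CA·BA·CA·BA·AA·BA·CA·BA
    A ↦ BA
    B ↦ CA
    C ↦ AA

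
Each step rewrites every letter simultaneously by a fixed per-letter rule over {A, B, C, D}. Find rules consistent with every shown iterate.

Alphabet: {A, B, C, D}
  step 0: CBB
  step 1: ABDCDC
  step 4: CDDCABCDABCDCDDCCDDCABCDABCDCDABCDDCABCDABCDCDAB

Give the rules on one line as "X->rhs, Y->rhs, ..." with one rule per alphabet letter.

A->CD, B->DC, C->AB, D->CD

  step 0 ⇒ step 1: CBB ⇒ AB·DC·DC
    B ↦ DC
    C ↦ AB
    A ↦ CD  (constrained at step 1)
    D ↦ CD  (constrained at step 1)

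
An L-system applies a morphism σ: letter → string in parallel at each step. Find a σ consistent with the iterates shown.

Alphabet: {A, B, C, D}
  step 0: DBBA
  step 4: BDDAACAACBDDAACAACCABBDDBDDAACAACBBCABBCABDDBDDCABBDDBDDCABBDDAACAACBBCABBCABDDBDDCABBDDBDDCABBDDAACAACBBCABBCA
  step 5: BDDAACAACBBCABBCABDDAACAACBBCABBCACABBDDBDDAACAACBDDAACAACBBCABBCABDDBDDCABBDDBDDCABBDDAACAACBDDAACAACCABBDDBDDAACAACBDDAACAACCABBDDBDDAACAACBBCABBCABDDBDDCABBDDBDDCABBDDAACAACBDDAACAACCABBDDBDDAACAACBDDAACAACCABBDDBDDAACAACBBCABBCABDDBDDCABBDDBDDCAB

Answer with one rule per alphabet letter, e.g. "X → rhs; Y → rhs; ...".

  step 4 ⇒ step 5: BDDAACAACBDDAACAACCABBDDBDDAACAACBBCABBCABDDBDDCABBDDBDDCABBDDAACAACBBCABBCABDDBDDCABBDDBDDCABBDDAACAACBBCABBCA ⇒ BDD·AAC·AAC·B·B·CA·B·B·CA·BDD·AAC·AAC·B·B·CA·B·B·CA·CA·B·BDD·BDD·AAC·AAC·BDD·AAC·AAC·B·B·CA·B·B·CA·BDD·BDD·CA·B·BDD·BDD·CA·B·BDD·AAC·AAC·BDD·AAC·AAC·CA·B·BDD·BDD·AAC·AAC·BDD·AAC·AAC·CA·B·BDD·BDD·AAC·AAC·B·B·CA·B·B·CA·BDD·BDD·CA·B·BDD·BDD·CA·B·BDD·AAC·AAC·BDD·AAC·AAC·CA·B·BDD·BDD·AAC·AAC·BDD·AAC·AAC·CA·B·BDD·BDD·AAC·AAC·B·B·CA·B·B·CA·BDD·BDD·CA·B·BDD·BDD·CA·B
    A ↦ B
    B ↦ BDD
    C ↦ CA
    D ↦ AAC

A->B, B->BDD, C->CA, D->AAC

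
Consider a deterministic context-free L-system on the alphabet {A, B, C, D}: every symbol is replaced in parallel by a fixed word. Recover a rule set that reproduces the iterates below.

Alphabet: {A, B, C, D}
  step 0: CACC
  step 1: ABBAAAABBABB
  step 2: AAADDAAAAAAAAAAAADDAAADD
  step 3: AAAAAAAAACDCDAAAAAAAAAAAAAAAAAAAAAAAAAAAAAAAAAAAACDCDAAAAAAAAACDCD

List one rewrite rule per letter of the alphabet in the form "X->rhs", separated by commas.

A->AAA, B->D, C->ABB, D->CD

  step 2 ⇒ step 3: AAADDAAAAAAAAAAAADDAAADD ⇒ AAA·AAA·AAA·CD·CD·AAA·AAA·AAA·AAA·AAA·AAA·AAA·AAA·AAA·AAA·AAA·AAA·CD·CD·AAA·AAA·AAA·CD·CD
    A ↦ AAA
    D ↦ CD
  step 1 ⇒ step 2: ABBAAAABBABB ⇒ AAA·D·D·AAA·AAA·AAA·AAA·D·D·AAA·D·D
    B ↦ D
  step 0 ⇒ step 1: CACC ⇒ ABB·AAA·ABB·ABB
    C ↦ ABB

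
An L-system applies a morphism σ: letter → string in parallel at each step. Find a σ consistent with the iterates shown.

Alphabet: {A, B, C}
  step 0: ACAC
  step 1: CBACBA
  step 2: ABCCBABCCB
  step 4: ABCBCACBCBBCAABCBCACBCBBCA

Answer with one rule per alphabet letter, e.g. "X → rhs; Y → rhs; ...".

A->CB, B->BC, C->A

  step 1 ⇒ step 2: CBACBA ⇒ A·BC·CB·A·BC·CB
    A ↦ CB
    B ↦ BC
    C ↦ A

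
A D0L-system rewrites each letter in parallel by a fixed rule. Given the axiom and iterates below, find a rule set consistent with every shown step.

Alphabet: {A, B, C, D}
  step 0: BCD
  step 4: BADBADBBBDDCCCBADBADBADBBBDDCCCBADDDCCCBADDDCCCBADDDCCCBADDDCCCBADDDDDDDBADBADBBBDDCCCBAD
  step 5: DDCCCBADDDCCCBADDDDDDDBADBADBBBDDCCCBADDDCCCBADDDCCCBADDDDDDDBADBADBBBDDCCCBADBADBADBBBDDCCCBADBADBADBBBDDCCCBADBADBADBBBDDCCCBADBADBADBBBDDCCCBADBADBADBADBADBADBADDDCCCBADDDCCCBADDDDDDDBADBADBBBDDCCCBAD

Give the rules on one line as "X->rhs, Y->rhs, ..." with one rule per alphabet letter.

  step 4 ⇒ step 5: BADBADBBBDDCCCBADBADBADBBBDDCCCBADDDCCCBADDDCCCBADDDCCCBADDDCCCBADDDDDDDBADBADBBBDDCCCBAD ⇒ DD·CCC·BAD·DD·CCC·BAD·DD·DD·DD·BAD·BAD·B·B·B·DD·CCC·BAD·DD·CCC·BAD·DD·CCC·BAD·DD·DD·DD·BAD·BAD·B·B·B·DD·CCC·BAD·BAD·BAD·B·B·B·DD·CCC·BAD·BAD·BAD·B·B·B·DD·CCC·BAD·BAD·BAD·B·B·B·DD·CCC·BAD·BAD·BAD·B·B·B·DD·CCC·BAD·BAD·BAD·BAD·BAD·BAD·BAD·DD·CCC·BAD·DD·CCC·BAD·DD·DD·DD·BAD·BAD·B·B·B·DD·CCC·BAD
    A ↦ CCC
    B ↦ DD
    C ↦ B
    D ↦ BAD

A->CCC, B->DD, C->B, D->BAD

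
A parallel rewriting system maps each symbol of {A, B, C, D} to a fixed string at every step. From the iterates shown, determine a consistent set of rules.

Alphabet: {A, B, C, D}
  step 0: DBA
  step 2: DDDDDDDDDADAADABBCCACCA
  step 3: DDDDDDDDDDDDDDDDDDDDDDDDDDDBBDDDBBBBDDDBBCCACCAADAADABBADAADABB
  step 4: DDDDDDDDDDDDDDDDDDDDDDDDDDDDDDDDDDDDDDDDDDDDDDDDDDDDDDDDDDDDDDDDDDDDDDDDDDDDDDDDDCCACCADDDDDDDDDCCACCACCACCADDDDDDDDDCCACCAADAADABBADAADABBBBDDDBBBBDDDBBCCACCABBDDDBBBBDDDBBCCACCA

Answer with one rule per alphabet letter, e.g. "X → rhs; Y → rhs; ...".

  step 3 ⇒ step 4: DDDDDDDDDDDDDDDDDDDDDDDDDDDBBDDDBBBBDDDBBCCACCAADAADABBADAADABB ⇒ DDD·DDD·DDD·DDD·DDD·DDD·DDD·DDD·DDD·DDD·DDD·DDD·DDD·DDD·DDD·DDD·DDD·DDD·DDD·DDD·DDD·DDD·DDD·DDD·DDD·DDD·DDD·CCA·CCA·DDD·DDD·DDD·CCA·CCA·CCA·CCA·DDD·DDD·DDD·CCA·CCA·ADA·ADA·BB·ADA·ADA·BB·BB·DDD·BB·BB·DDD·BB·CCA·CCA·BB·DDD·BB·BB·DDD·BB·CCA·CCA
    A ↦ BB
    B ↦ CCA
    C ↦ ADA
    D ↦ DDD

A->BB, B->CCA, C->ADA, D->DDD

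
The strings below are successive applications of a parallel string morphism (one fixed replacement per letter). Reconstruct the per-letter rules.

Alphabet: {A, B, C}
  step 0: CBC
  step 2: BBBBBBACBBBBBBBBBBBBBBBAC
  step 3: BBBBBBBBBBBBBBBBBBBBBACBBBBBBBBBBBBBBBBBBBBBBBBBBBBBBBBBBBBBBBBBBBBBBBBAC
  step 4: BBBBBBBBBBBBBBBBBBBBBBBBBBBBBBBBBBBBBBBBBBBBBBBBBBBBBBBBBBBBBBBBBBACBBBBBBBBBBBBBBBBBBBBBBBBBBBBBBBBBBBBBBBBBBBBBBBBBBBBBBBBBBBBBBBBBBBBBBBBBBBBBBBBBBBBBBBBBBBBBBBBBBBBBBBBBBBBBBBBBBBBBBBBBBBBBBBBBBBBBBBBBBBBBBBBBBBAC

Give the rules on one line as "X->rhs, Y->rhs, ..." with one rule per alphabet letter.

A->BB, B->BBB, C->BAC

  step 3 ⇒ step 4: BBBBBBBBBBBBBBBBBBBBBACBBBBBBBBBBBBBBBBBBBBBBBBBBBBBBBBBBBBBBBBBBBBBBBBAC ⇒ BBB·BBB·BBB·BBB·BBB·BBB·BBB·BBB·BBB·BBB·BBB·BBB·BBB·BBB·BBB·BBB·BBB·BBB·BBB·BBB·BBB·BB·BAC·BBB·BBB·BBB·BBB·BBB·BBB·BBB·BBB·BBB·BBB·BBB·BBB·BBB·BBB·BBB·BBB·BBB·BBB·BBB·BBB·BBB·BBB·BBB·BBB·BBB·BBB·BBB·BBB·BBB·BBB·BBB·BBB·BBB·BBB·BBB·BBB·BBB·BBB·BBB·BBB·BBB·BBB·BBB·BBB·BBB·BBB·BBB·BBB·BB·BAC
    A ↦ BB
    B ↦ BBB
    C ↦ BAC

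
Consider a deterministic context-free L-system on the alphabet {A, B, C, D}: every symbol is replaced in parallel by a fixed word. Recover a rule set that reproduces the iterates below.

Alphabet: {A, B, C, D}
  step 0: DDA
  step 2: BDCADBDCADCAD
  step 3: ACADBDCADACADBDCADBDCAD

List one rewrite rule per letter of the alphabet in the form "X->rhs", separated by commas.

  step 2 ⇒ step 3: BDCADBDCADCAD ⇒ A·CAD·B·D·CAD·A·CAD·B·D·CAD·B·D·CAD
    A ↦ D
    B ↦ A
    C ↦ B
    D ↦ CAD

A->D, B->A, C->B, D->CAD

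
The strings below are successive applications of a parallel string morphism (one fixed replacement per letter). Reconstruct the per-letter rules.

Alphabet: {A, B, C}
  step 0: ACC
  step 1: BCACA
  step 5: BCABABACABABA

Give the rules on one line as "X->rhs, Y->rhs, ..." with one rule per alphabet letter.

  step 0 ⇒ step 1: ACC ⇒ B·CA·CA
    A ↦ B
    C ↦ CA
    B ↦ A  (constrained at step 1)

A->B, B->A, C->CA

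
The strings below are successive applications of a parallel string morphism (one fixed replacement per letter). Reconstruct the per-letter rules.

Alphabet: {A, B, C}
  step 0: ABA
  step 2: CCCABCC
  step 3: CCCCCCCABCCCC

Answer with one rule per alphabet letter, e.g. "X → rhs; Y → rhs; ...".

  step 2 ⇒ step 3: CCCABCC ⇒ CC·CC·CC·C·AB·CC·CC
    A ↦ C
    B ↦ AB
    C ↦ CC

A->C, B->AB, C->CC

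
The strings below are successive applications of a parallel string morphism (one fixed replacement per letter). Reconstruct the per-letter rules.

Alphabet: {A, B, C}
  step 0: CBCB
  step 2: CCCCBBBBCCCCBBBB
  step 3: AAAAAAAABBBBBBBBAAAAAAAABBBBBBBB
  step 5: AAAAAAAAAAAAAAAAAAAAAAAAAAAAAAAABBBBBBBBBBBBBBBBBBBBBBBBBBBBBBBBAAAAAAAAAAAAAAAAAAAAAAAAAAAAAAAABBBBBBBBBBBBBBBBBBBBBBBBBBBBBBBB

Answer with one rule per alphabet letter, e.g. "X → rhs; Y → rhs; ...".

  step 2 ⇒ step 3: CCCCBBBBCCCCBBBB ⇒ AA·AA·AA·AA·BB·BB·BB·BB·AA·AA·AA·AA·BB·BB·BB·BB
    B ↦ BB
    C ↦ AA
    A ↦ CC  (constrained at step 3)

A->CC, B->BB, C->AA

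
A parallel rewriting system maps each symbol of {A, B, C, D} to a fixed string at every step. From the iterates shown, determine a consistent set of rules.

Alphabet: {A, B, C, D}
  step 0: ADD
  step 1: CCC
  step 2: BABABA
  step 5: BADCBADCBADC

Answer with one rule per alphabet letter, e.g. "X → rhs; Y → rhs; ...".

A->C, B->D, C->BA, D->C

  step 1 ⇒ step 2: CCC ⇒ BA·BA·BA
    C ↦ BA
  step 0 ⇒ step 1: ADD ⇒ C·C·C
    A ↦ C
    B ↦ D  (constrained at step 2)
  step 0 ⇒ step 1: ADD ⇒ C·C·C
    D ↦ C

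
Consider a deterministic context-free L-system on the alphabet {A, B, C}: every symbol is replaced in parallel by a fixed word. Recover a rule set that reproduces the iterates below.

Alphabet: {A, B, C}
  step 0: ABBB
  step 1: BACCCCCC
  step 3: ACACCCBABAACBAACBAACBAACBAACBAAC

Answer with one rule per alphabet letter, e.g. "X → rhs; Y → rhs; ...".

A->BA, B->CC, C->AC

  step 0 ⇒ step 1: ABBB ⇒ BA·CC·CC·CC
    A ↦ BA
    B ↦ CC
    C ↦ AC  (constrained at step 1)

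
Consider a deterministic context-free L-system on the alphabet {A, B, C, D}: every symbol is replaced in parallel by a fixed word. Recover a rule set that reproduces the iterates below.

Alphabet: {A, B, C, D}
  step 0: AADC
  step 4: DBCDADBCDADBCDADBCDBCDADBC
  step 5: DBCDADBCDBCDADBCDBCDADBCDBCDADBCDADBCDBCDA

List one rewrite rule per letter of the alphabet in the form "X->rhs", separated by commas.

  step 4 ⇒ step 5: DBCDADBCDADBCDADBCDBCDADBC ⇒ DB·C·DA·DB·C·DB·C·DA·DB·C·DB·C·DA·DB·C·DB·C·DA·DB·C·DA·DB·C·DB·C·DA
    A ↦ C
    B ↦ C
    C ↦ DA
    D ↦ DB

A->C, B->C, C->DA, D->DB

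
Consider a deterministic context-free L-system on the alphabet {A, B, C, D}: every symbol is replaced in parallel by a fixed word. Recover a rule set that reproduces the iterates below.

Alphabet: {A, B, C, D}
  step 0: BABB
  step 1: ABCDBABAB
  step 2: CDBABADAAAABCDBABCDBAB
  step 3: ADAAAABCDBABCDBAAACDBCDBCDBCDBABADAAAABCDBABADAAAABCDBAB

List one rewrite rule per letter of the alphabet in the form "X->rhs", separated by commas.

  step 2 ⇒ step 3: CDBABADAAAABCDBABCDBAB ⇒ AD·AAA·AB·CDB·AB·CDB·AAA·CDB·CDB·CDB·CDB·AB·AD·AAA·AB·CDB·AB·AD·AAA·AB·CDB·AB
    A ↦ CDB
    B ↦ AB
    C ↦ AD
    D ↦ AAA

A->CDB, B->AB, C->AD, D->AAA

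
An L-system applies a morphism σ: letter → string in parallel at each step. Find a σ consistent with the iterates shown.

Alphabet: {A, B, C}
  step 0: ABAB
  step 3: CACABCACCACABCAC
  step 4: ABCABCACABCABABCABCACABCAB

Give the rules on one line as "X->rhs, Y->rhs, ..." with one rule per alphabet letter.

A->C, B->AC, C->AB

  step 3 ⇒ step 4: CACABCACCACABCAC ⇒ AB·C·AB·C·AC·AB·C·AB·AB·C·AB·C·AC·AB·C·AB
    A ↦ C
    B ↦ AC
    C ↦ AB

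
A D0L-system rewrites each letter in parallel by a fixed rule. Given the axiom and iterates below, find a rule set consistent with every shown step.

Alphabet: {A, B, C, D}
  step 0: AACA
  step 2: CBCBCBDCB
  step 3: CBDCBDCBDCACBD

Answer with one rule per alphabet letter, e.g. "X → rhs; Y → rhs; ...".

  step 2 ⇒ step 3: CBCBCBDCB ⇒ CB·D·CB·D·CB·D·CA·CB·D
    B ↦ D
    C ↦ CB
    D ↦ CA
    A ↦ C  (constrained at step 0)

A->C, B->D, C->CB, D->CA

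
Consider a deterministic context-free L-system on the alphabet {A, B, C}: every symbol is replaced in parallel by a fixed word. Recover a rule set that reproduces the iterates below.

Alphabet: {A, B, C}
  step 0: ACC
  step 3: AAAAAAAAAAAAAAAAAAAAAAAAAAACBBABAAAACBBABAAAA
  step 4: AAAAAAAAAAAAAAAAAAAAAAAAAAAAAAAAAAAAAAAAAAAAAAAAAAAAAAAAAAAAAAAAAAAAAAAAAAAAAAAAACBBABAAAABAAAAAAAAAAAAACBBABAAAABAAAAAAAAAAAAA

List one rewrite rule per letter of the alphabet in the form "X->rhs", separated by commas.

A->AAA, B->BA, C->CB

  step 3 ⇒ step 4: AAAAAAAAAAAAAAAAAAAAAAAAAAACBBABAAAACBBABAAAA ⇒ AAA·AAA·AAA·AAA·AAA·AAA·AAA·AAA·AAA·AAA·AAA·AAA·AAA·AAA·AAA·AAA·AAA·AAA·AAA·AAA·AAA·AAA·AAA·AAA·AAA·AAA·AAA·CB·BA·BA·AAA·BA·AAA·AAA·AAA·AAA·CB·BA·BA·AAA·BA·AAA·AAA·AAA·AAA
    A ↦ AAA
    B ↦ BA
    C ↦ CB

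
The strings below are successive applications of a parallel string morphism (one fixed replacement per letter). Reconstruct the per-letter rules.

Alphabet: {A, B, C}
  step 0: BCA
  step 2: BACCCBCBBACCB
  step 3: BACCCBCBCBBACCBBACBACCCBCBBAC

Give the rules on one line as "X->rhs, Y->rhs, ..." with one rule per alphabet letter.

A->C, B->BAC, C->CB

  step 2 ⇒ step 3: BACCCBCBBACCB ⇒ BAC·C·CB·CB·CB·BAC·CB·BAC·BAC·C·CB·CB·BAC
    A ↦ C
    B ↦ BAC
    C ↦ CB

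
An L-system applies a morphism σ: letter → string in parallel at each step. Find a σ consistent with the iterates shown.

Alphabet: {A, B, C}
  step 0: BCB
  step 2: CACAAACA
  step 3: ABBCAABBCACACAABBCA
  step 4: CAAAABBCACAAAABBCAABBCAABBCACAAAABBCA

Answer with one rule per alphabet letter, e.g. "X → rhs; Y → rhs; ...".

A->CA, B->A, C->ABB

  step 3 ⇒ step 4: ABBCAABBCACACAABBCA ⇒ CA·A·A·ABB·CA·CA·A·A·ABB·CA·ABB·CA·ABB·CA·CA·A·A·ABB·CA
    A ↦ CA
    B ↦ A
    C ↦ ABB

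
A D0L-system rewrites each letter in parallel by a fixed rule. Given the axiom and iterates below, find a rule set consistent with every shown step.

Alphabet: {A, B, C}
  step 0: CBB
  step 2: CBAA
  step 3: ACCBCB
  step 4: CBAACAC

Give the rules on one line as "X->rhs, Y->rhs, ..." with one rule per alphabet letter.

  step 3 ⇒ step 4: ACCBCB ⇒ CB·A·A·C·A·C
    A ↦ CB
    B ↦ C
    C ↦ A

A->CB, B->C, C->A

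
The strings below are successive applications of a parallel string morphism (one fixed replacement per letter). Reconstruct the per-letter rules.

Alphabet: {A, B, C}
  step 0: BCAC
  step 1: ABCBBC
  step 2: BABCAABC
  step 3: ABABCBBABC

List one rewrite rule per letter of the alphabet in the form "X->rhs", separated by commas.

  step 2 ⇒ step 3: BABCAABC ⇒ A·B·A·BC·B·B·A·BC
    A ↦ B
    B ↦ A
    C ↦ BC

A->B, B->A, C->BC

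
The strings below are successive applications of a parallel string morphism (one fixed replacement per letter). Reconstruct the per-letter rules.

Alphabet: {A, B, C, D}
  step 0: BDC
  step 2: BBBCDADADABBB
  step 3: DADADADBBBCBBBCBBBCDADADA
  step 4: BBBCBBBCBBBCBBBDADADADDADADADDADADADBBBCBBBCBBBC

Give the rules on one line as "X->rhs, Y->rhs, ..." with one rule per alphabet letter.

  step 3 ⇒ step 4: DADADADBBBCBBBCBBBCDADADA ⇒ BBB·C·BBB·C·BBB·C·BBB·DA·DA·DA·D·DA·DA·DA·D·DA·DA·DA·D·BBB·C·BBB·C·BBB·C
    A ↦ C
    B ↦ DA
    C ↦ D
    D ↦ BBB

A->C, B->DA, C->D, D->BBB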